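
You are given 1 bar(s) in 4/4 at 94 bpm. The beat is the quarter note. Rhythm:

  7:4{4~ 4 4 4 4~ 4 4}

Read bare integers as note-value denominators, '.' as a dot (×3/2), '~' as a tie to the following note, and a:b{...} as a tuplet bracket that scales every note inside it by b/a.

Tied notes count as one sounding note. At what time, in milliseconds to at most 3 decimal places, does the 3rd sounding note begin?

1. 0.0ms @ 0 + 729.483ms (8/7)
2. 729.483ms @ 8/7 + 364.742ms (4/7)
3. 1094.225ms @ 12/7 + 364.742ms (4/7)
4. 1458.967ms @ 16/7 + 729.483ms (8/7)
5. 2188.45ms @ 24/7 + 364.742ms (4/7)

note 3 onset = 12/7b = 1094.225ms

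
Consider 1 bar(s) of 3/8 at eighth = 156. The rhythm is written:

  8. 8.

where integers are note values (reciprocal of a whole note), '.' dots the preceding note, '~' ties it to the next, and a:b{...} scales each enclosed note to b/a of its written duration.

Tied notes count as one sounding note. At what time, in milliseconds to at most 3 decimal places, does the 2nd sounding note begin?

1. 0.0ms @ 0 + 576.923ms (3/2)
2. 576.923ms @ 3/2 + 576.923ms (3/2)

note 2 onset = 3/2b = 576.923ms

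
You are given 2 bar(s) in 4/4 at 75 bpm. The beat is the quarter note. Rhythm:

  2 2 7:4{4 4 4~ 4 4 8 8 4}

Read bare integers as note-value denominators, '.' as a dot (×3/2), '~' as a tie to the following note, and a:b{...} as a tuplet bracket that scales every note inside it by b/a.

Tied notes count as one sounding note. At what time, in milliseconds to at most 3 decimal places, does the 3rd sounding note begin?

note 3 onset = 4b = 3200.0ms

1. 0.0ms @ 0 + 1600.0ms (2)
2. 1600.0ms @ 2 + 1600.0ms (2)
3. 3200.0ms @ 4 + 457.143ms (4/7)
4. 3657.143ms @ 32/7 + 457.143ms (4/7)
5. 4114.286ms @ 36/7 + 914.286ms (8/7)
6. 5028.571ms @ 44/7 + 457.143ms (4/7)
7. 5485.714ms @ 48/7 + 228.571ms (2/7)
8. 5714.286ms @ 50/7 + 228.571ms (2/7)
9. 5942.857ms @ 52/7 + 457.143ms (4/7)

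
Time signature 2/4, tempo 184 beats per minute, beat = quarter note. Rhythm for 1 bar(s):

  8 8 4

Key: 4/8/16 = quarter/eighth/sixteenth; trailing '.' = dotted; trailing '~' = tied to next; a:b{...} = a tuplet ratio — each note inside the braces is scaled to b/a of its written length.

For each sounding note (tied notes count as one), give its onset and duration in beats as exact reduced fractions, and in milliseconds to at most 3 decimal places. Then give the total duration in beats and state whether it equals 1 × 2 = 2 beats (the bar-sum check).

1) 0.0ms=0b +163.043ms=1/2b
2) 163.043ms=1/2b +163.043ms=1/2b
3) 326.087ms=1b +326.087ms=1b
Σ=2b of 2 (184bpm 2/4) — PASS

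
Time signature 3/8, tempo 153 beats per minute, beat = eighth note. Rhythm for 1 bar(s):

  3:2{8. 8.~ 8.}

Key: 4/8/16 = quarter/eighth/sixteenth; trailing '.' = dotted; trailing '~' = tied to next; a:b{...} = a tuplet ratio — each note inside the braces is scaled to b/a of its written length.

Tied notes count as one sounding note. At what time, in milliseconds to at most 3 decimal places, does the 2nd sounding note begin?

1. 0.0ms @ 0 + 392.157ms (1)
2. 392.157ms @ 1 + 784.314ms (2)

note 2 onset = 1b = 392.157ms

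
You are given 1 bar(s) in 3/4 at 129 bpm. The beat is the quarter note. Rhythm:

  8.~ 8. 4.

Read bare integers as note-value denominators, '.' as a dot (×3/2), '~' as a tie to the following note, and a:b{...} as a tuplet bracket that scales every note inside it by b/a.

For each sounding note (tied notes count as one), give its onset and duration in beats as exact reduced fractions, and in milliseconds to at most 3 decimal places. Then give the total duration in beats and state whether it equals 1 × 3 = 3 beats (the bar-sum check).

1) 0.0ms=0b +697.674ms=3/2b
2) 697.674ms=3/2b +697.674ms=3/2b
Σ=3b of 3 (129bpm 3/4) — PASS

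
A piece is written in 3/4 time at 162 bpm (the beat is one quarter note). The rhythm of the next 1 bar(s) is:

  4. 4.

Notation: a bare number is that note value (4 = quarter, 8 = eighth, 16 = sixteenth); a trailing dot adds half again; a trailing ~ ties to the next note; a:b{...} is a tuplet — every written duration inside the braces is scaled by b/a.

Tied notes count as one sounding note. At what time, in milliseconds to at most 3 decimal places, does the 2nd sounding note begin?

1. 0.0ms @ 0 + 555.556ms (3/2)
2. 555.556ms @ 3/2 + 555.556ms (3/2)

note 2 onset = 3/2b = 555.556ms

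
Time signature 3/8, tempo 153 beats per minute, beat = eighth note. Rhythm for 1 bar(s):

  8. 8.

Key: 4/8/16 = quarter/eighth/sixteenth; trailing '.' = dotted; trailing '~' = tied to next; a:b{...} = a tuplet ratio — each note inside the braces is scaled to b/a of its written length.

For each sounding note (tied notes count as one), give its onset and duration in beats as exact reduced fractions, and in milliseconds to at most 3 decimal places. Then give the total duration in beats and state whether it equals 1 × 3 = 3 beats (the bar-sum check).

1) 0.0ms=0b +588.235ms=3/2b
2) 588.235ms=3/2b +588.235ms=3/2b
Σ=3b of 3 (153bpm 3/8) — PASS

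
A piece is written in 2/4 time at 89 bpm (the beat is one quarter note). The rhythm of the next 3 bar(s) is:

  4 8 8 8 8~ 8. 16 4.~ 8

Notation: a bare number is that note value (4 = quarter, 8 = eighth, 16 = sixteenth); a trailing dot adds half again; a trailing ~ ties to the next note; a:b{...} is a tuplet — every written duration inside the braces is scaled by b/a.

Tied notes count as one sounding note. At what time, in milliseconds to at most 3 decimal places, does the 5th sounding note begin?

1. 0.0ms @ 0 + 674.157ms (1)
2. 674.157ms @ 1 + 337.079ms (1/2)
3. 1011.236ms @ 3/2 + 337.079ms (1/2)
4. 1348.315ms @ 2 + 337.079ms (1/2)
5. 1685.393ms @ 5/2 + 842.697ms (5/4)
6. 2528.09ms @ 15/4 + 168.539ms (1/4)
7. 2696.629ms @ 4 + 1348.315ms (2)

note 5 onset = 5/2b = 1685.393ms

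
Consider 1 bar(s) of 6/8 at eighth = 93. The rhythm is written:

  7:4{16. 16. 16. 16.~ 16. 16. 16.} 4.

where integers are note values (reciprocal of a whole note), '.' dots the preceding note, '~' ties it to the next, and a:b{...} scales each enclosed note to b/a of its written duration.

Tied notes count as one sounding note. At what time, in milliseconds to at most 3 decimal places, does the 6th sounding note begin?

1. 0.0ms @ 0 + 276.498ms (3/7)
2. 276.498ms @ 3/7 + 276.498ms (3/7)
3. 552.995ms @ 6/7 + 276.498ms (3/7)
4. 829.493ms @ 9/7 + 552.995ms (6/7)
5. 1382.488ms @ 15/7 + 276.498ms (3/7)
6. 1658.986ms @ 18/7 + 276.498ms (3/7)
7. 1935.484ms @ 3 + 1935.484ms (3)

note 6 onset = 18/7b = 1658.986ms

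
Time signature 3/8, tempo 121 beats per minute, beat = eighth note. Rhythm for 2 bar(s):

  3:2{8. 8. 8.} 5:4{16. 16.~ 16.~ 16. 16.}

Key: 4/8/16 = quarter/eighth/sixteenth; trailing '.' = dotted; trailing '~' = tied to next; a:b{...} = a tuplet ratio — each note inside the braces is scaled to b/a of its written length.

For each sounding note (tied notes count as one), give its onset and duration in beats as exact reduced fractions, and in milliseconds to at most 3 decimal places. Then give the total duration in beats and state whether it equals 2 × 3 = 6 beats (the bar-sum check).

1) 0.0ms=0b +495.868ms=1b
2) 495.868ms=1b +495.868ms=1b
3) 991.736ms=2b +495.868ms=1b
4) 1487.603ms=3b +297.521ms=3/5b
5) 1785.124ms=18/5b +892.562ms=9/5b
6) 2677.686ms=27/5b +297.521ms=3/5b
Σ=6b of 6 (121bpm 3/8) — PASS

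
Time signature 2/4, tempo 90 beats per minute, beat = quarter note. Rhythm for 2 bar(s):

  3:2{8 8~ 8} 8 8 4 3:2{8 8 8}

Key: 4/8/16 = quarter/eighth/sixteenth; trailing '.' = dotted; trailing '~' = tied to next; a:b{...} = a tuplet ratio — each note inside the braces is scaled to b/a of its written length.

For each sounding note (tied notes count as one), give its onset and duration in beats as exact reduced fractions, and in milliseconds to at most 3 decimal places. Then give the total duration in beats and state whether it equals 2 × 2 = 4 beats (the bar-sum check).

1) 0.0ms=0b +222.222ms=1/3b
2) 222.222ms=1/3b +444.444ms=2/3b
3) 666.667ms=1b +333.333ms=1/2b
4) 1000.0ms=3/2b +333.333ms=1/2b
5) 1333.333ms=2b +666.667ms=1b
6) 2000.0ms=3b +222.222ms=1/3b
7) 2222.222ms=10/3b +222.222ms=1/3b
8) 2444.444ms=11/3b +222.222ms=1/3b
Σ=4b of 4 (90bpm 2/4) — PASS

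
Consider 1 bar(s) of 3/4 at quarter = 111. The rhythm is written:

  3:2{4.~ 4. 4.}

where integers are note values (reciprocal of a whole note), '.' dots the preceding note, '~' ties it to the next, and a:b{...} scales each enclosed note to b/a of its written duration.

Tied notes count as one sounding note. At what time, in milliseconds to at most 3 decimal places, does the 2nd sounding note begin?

1. 0.0ms @ 0 + 1081.081ms (2)
2. 1081.081ms @ 2 + 540.541ms (1)

note 2 onset = 2b = 1081.081ms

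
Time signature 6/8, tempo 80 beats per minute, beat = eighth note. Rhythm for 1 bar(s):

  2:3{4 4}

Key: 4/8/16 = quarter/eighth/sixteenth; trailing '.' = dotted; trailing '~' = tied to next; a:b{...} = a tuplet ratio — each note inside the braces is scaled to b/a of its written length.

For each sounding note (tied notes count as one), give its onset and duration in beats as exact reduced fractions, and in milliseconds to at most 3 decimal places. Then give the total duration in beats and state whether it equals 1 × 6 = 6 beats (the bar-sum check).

1) 0.0ms=0b +2250.0ms=3b
2) 2250.0ms=3b +2250.0ms=3b
Σ=6b of 6 (80bpm 6/8) — PASS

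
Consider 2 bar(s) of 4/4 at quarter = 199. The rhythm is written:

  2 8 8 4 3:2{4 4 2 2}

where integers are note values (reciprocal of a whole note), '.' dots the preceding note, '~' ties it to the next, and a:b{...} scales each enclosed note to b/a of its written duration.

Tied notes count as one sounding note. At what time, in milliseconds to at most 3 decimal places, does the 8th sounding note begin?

note 8 onset = 20/3b = 2010.05ms

1. 0.0ms @ 0 + 603.015ms (2)
2. 603.015ms @ 2 + 150.754ms (1/2)
3. 753.769ms @ 5/2 + 150.754ms (1/2)
4. 904.523ms @ 3 + 301.508ms (1)
5. 1206.03ms @ 4 + 201.005ms (2/3)
6. 1407.035ms @ 14/3 + 201.005ms (2/3)
7. 1608.04ms @ 16/3 + 402.01ms (4/3)
8. 2010.05ms @ 20/3 + 402.01ms (4/3)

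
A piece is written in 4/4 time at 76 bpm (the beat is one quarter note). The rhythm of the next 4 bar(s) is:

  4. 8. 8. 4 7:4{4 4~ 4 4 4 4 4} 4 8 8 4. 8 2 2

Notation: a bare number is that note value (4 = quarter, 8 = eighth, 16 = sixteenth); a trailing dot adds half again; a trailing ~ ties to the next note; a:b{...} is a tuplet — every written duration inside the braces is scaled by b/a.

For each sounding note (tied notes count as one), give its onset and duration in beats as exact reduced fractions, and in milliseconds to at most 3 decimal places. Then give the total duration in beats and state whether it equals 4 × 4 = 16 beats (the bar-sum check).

1) 0.0ms=0b +1184.211ms=3/2b
2) 1184.211ms=3/2b +592.105ms=3/4b
3) 1776.316ms=9/4b +592.105ms=3/4b
4) 2368.421ms=3b +789.474ms=1b
5) 3157.895ms=4b +451.128ms=4/7b
6) 3609.023ms=32/7b +902.256ms=8/7b
7) 4511.278ms=40/7b +451.128ms=4/7b
8) 4962.406ms=44/7b +451.128ms=4/7b
9) 5413.534ms=48/7b +451.128ms=4/7b
10) 5864.662ms=52/7b +451.128ms=4/7b
11) 6315.789ms=8b +789.474ms=1b
12) 7105.263ms=9b +394.737ms=1/2b
13) 7500.0ms=19/2b +394.737ms=1/2b
14) 7894.737ms=10b +1184.211ms=3/2b
15) 9078.947ms=23/2b +394.737ms=1/2b
16) 9473.684ms=12b +1578.947ms=2b
17) 11052.632ms=14b +1578.947ms=2b
Σ=16b of 16 (76bpm 4/4) — PASS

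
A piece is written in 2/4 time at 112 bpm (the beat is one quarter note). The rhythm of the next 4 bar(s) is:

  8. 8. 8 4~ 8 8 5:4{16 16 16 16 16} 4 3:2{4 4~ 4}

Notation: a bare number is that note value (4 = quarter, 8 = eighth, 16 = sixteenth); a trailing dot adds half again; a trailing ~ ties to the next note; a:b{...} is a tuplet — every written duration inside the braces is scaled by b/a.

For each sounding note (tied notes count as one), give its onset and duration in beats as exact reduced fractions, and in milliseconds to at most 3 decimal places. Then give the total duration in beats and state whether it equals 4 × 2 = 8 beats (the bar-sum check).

1) 0.0ms=0b +401.786ms=3/4b
2) 401.786ms=3/4b +401.786ms=3/4b
3) 803.571ms=3/2b +267.857ms=1/2b
4) 1071.429ms=2b +803.571ms=3/2b
5) 1875.0ms=7/2b +267.857ms=1/2b
6) 2142.857ms=4b +107.143ms=1/5b
7) 2250.0ms=21/5b +107.143ms=1/5b
8) 2357.143ms=22/5b +107.143ms=1/5b
9) 2464.286ms=23/5b +107.143ms=1/5b
10) 2571.429ms=24/5b +107.143ms=1/5b
11) 2678.571ms=5b +535.714ms=1b
12) 3214.286ms=6b +357.143ms=2/3b
13) 3571.429ms=20/3b +714.286ms=4/3b
Σ=8b of 8 (112bpm 2/4) — PASS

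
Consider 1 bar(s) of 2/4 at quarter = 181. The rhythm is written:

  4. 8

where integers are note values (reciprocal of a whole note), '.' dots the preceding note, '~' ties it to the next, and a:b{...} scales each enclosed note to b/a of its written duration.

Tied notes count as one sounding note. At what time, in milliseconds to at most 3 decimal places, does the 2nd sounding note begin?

1. 0.0ms @ 0 + 497.238ms (3/2)
2. 497.238ms @ 3/2 + 165.746ms (1/2)

note 2 onset = 3/2b = 497.238ms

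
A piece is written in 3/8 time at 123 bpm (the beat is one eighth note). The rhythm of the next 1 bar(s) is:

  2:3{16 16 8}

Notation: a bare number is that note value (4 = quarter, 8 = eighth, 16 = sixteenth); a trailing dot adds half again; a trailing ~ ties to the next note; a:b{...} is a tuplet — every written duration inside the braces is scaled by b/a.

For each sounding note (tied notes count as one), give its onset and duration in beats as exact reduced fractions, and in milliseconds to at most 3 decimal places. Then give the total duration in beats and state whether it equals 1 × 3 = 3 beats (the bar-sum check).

1) 0.0ms=0b +365.854ms=3/4b
2) 365.854ms=3/4b +365.854ms=3/4b
3) 731.707ms=3/2b +731.707ms=3/2b
Σ=3b of 3 (123bpm 3/8) — PASS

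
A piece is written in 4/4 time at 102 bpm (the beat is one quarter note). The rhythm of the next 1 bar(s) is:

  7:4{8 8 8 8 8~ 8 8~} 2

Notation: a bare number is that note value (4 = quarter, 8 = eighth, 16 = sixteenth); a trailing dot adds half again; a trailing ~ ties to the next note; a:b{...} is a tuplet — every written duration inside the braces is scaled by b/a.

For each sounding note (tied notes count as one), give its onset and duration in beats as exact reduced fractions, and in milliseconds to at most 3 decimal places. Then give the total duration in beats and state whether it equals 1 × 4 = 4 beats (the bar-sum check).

1) 0.0ms=0b +168.067ms=2/7b
2) 168.067ms=2/7b +168.067ms=2/7b
3) 336.134ms=4/7b +168.067ms=2/7b
4) 504.202ms=6/7b +168.067ms=2/7b
5) 672.269ms=8/7b +336.134ms=4/7b
6) 1008.403ms=12/7b +1344.538ms=16/7b
Σ=4b of 4 (102bpm 4/4) — PASS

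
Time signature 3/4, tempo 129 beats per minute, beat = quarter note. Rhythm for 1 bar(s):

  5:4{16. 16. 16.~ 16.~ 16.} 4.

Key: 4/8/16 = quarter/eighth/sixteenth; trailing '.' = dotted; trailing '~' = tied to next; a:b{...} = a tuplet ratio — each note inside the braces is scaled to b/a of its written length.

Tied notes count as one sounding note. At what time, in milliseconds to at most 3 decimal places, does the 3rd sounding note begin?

note 3 onset = 3/5b = 279.07ms

1. 0.0ms @ 0 + 139.535ms (3/10)
2. 139.535ms @ 3/10 + 139.535ms (3/10)
3. 279.07ms @ 3/5 + 418.605ms (9/10)
4. 697.674ms @ 3/2 + 697.674ms (3/2)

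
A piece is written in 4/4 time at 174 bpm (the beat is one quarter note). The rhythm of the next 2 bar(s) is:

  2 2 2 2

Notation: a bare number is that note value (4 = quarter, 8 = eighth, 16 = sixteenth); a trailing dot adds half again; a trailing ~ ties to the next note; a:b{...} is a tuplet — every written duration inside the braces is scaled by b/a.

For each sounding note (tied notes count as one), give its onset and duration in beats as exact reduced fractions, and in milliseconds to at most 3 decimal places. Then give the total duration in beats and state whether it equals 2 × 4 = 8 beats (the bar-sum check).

1) 0.0ms=0b +689.655ms=2b
2) 689.655ms=2b +689.655ms=2b
3) 1379.31ms=4b +689.655ms=2b
4) 2068.966ms=6b +689.655ms=2b
Σ=8b of 8 (174bpm 4/4) — PASS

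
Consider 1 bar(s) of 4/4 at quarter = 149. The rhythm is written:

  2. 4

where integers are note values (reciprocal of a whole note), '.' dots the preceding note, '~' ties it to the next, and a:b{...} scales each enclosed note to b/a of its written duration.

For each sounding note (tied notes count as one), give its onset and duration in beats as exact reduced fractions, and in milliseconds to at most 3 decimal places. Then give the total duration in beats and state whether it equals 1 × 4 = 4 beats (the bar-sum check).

1) 0.0ms=0b +1208.054ms=3b
2) 1208.054ms=3b +402.685ms=1b
Σ=4b of 4 (149bpm 4/4) — PASS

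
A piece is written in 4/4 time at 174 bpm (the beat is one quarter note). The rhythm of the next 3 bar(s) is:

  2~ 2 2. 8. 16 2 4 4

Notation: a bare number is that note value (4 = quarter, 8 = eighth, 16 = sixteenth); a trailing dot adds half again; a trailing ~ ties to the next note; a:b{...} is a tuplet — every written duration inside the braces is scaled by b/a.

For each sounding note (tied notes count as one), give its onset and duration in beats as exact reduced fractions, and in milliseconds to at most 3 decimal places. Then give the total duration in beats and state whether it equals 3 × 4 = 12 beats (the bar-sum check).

1) 0.0ms=0b +1379.31ms=4b
2) 1379.31ms=4b +1034.483ms=3b
3) 2413.793ms=7b +258.621ms=3/4b
4) 2672.414ms=31/4b +86.207ms=1/4b
5) 2758.621ms=8b +689.655ms=2b
6) 3448.276ms=10b +344.828ms=1b
7) 3793.103ms=11b +344.828ms=1b
Σ=12b of 12 (174bpm 4/4) — PASS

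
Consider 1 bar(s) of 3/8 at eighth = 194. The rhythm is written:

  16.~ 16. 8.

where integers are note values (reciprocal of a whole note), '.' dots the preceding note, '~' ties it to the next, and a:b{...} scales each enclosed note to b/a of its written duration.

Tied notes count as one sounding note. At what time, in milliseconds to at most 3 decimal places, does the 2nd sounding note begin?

note 2 onset = 3/2b = 463.918ms

1. 0.0ms @ 0 + 463.918ms (3/2)
2. 463.918ms @ 3/2 + 463.918ms (3/2)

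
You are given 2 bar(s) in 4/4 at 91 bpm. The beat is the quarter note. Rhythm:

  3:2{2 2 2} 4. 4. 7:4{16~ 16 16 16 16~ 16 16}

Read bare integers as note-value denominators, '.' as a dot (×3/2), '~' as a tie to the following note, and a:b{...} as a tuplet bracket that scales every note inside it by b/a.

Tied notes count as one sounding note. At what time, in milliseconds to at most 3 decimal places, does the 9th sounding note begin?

note 9 onset = 53/7b = 4992.151ms

1. 0.0ms @ 0 + 879.121ms (4/3)
2. 879.121ms @ 4/3 + 879.121ms (4/3)
3. 1758.242ms @ 8/3 + 879.121ms (4/3)
4. 2637.363ms @ 4 + 989.011ms (3/2)
5. 3626.374ms @ 11/2 + 989.011ms (3/2)
6. 4615.385ms @ 7 + 188.383ms (2/7)
7. 4803.768ms @ 51/7 + 94.192ms (1/7)
8. 4897.959ms @ 52/7 + 94.192ms (1/7)
9. 4992.151ms @ 53/7 + 188.383ms (2/7)
10. 5180.534ms @ 55/7 + 94.192ms (1/7)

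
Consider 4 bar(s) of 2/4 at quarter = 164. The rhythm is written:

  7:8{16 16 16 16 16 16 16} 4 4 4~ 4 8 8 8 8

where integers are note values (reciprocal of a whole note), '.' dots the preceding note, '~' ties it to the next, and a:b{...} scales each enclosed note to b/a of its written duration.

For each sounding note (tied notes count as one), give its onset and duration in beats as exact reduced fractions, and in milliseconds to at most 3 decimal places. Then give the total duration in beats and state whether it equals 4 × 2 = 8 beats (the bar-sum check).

1) 0.0ms=0b +104.53ms=2/7b
2) 104.53ms=2/7b +104.53ms=2/7b
3) 209.059ms=4/7b +104.53ms=2/7b
4) 313.589ms=6/7b +104.53ms=2/7b
5) 418.118ms=8/7b +104.53ms=2/7b
6) 522.648ms=10/7b +104.53ms=2/7b
7) 627.178ms=12/7b +104.53ms=2/7b
8) 731.707ms=2b +365.854ms=1b
9) 1097.561ms=3b +365.854ms=1b
10) 1463.415ms=4b +731.707ms=2b
11) 2195.122ms=6b +182.927ms=1/2b
12) 2378.049ms=13/2b +182.927ms=1/2b
13) 2560.976ms=7b +182.927ms=1/2b
14) 2743.902ms=15/2b +182.927ms=1/2b
Σ=8b of 8 (164bpm 2/4) — PASS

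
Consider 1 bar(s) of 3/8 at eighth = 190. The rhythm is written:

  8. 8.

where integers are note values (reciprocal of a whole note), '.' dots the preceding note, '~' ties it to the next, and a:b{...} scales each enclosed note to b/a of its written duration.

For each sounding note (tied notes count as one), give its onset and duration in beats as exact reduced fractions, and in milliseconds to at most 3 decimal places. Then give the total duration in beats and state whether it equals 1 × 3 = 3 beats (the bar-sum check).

1) 0.0ms=0b +473.684ms=3/2b
2) 473.684ms=3/2b +473.684ms=3/2b
Σ=3b of 3 (190bpm 3/8) — PASS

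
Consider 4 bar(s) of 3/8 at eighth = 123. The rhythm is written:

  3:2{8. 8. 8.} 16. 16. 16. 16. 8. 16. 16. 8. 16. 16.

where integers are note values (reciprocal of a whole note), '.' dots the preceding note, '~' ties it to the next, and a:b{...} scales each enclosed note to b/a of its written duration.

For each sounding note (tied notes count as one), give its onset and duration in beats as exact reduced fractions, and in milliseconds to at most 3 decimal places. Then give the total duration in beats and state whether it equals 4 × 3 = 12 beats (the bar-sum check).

1) 0.0ms=0b +487.805ms=1b
2) 487.805ms=1b +487.805ms=1b
3) 975.61ms=2b +487.805ms=1b
4) 1463.415ms=3b +365.854ms=3/4b
5) 1829.268ms=15/4b +365.854ms=3/4b
6) 2195.122ms=9/2b +365.854ms=3/4b
7) 2560.976ms=21/4b +365.854ms=3/4b
8) 2926.829ms=6b +731.707ms=3/2b
9) 3658.537ms=15/2b +365.854ms=3/4b
10) 4024.39ms=33/4b +365.854ms=3/4b
11) 4390.244ms=9b +731.707ms=3/2b
12) 5121.951ms=21/2b +365.854ms=3/4b
13) 5487.805ms=45/4b +365.854ms=3/4b
Σ=12b of 12 (123bpm 3/8) — PASS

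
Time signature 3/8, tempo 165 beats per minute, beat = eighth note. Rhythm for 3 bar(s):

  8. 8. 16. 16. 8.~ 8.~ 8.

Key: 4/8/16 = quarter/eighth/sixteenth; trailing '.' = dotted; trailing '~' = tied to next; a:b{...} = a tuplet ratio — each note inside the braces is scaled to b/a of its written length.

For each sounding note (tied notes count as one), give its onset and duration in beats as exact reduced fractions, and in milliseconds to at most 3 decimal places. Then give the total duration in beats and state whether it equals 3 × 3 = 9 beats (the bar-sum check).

1) 0.0ms=0b +545.455ms=3/2b
2) 545.455ms=3/2b +545.455ms=3/2b
3) 1090.909ms=3b +272.727ms=3/4b
4) 1363.636ms=15/4b +272.727ms=3/4b
5) 1636.364ms=9/2b +1636.364ms=9/2b
Σ=9b of 9 (165bpm 3/8) — PASS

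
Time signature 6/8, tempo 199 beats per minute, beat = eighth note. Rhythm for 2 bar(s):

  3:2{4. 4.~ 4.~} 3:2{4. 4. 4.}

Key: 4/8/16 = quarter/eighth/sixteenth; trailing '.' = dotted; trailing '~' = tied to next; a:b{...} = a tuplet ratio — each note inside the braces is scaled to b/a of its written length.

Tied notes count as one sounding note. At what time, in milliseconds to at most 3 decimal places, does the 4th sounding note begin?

note 4 onset = 10b = 3015.075ms

1. 0.0ms @ 0 + 603.015ms (2)
2. 603.015ms @ 2 + 1809.045ms (6)
3. 2412.06ms @ 8 + 603.015ms (2)
4. 3015.075ms @ 10 + 603.015ms (2)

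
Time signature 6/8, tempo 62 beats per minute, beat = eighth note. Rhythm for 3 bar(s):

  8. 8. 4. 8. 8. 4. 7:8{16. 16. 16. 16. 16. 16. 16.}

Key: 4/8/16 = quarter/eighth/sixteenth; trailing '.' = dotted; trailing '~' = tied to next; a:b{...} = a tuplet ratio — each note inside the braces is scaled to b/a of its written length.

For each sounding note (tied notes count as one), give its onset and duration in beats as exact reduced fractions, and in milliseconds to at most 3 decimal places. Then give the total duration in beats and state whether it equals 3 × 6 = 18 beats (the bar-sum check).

1) 0.0ms=0b +1451.613ms=3/2b
2) 1451.613ms=3/2b +1451.613ms=3/2b
3) 2903.226ms=3b +2903.226ms=3b
4) 5806.452ms=6b +1451.613ms=3/2b
5) 7258.065ms=15/2b +1451.613ms=3/2b
6) 8709.677ms=9b +2903.226ms=3b
7) 11612.903ms=12b +829.493ms=6/7b
8) 12442.396ms=90/7b +829.493ms=6/7b
9) 13271.889ms=96/7b +829.493ms=6/7b
10) 14101.382ms=102/7b +829.493ms=6/7b
11) 14930.876ms=108/7b +829.493ms=6/7b
12) 15760.369ms=114/7b +829.493ms=6/7b
13) 16589.862ms=120/7b +829.493ms=6/7b
Σ=18b of 18 (62bpm 6/8) — PASS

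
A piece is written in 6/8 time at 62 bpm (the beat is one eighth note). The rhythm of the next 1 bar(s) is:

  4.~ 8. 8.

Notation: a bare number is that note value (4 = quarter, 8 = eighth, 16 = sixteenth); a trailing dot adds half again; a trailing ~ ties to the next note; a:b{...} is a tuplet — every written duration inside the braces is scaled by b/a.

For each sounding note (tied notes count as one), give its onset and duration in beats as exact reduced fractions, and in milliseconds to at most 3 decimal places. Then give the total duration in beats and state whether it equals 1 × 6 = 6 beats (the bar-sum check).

1) 0.0ms=0b +4354.839ms=9/2b
2) 4354.839ms=9/2b +1451.613ms=3/2b
Σ=6b of 6 (62bpm 6/8) — PASS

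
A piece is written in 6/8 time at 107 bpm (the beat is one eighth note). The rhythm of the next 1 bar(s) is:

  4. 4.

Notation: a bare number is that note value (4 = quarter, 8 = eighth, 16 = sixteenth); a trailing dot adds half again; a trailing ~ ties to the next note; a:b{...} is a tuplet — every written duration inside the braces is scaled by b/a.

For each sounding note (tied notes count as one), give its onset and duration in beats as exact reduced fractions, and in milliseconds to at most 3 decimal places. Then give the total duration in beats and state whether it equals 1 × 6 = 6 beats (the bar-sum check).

1) 0.0ms=0b +1682.243ms=3b
2) 1682.243ms=3b +1682.243ms=3b
Σ=6b of 6 (107bpm 6/8) — PASS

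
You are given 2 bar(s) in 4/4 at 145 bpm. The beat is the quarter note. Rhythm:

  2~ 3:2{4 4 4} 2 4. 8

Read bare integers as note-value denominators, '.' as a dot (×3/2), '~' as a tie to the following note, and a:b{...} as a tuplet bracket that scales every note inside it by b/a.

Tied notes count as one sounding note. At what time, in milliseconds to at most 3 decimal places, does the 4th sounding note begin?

1. 0.0ms @ 0 + 1103.448ms (8/3)
2. 1103.448ms @ 8/3 + 275.862ms (2/3)
3. 1379.31ms @ 10/3 + 275.862ms (2/3)
4. 1655.172ms @ 4 + 827.586ms (2)
5. 2482.759ms @ 6 + 620.69ms (3/2)
6. 3103.448ms @ 15/2 + 206.897ms (1/2)

note 4 onset = 4b = 1655.172ms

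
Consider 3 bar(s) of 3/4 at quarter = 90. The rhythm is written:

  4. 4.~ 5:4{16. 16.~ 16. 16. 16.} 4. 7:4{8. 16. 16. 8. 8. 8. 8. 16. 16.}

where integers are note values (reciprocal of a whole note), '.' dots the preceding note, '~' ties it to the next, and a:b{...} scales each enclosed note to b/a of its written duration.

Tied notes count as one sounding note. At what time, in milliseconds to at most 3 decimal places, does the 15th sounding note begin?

1. 0.0ms @ 0 + 1000.0ms (3/2)
2. 1000.0ms @ 3/2 + 1200.0ms (9/5)
3. 2200.0ms @ 33/10 + 400.0ms (3/5)
4. 2600.0ms @ 39/10 + 200.0ms (3/10)
5. 2800.0ms @ 21/5 + 200.0ms (3/10)
6. 3000.0ms @ 9/2 + 1000.0ms (3/2)
7. 4000.0ms @ 6 + 285.714ms (3/7)
8. 4285.714ms @ 45/7 + 142.857ms (3/14)
9. 4428.571ms @ 93/14 + 142.857ms (3/14)
10. 4571.429ms @ 48/7 + 285.714ms (3/7)
11. 4857.143ms @ 51/7 + 285.714ms (3/7)
12. 5142.857ms @ 54/7 + 285.714ms (3/7)
13. 5428.571ms @ 57/7 + 285.714ms (3/7)
14. 5714.286ms @ 60/7 + 142.857ms (3/14)
15. 5857.143ms @ 123/14 + 142.857ms (3/14)

note 15 onset = 123/14b = 5857.143ms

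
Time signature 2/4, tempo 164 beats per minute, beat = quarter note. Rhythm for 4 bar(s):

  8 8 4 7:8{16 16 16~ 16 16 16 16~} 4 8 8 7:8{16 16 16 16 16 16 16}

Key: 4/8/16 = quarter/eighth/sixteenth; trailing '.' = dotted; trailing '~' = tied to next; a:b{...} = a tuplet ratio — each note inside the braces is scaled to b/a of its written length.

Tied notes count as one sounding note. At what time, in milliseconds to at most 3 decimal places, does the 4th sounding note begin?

note 4 onset = 2b = 731.707ms

1. 0.0ms @ 0 + 182.927ms (1/2)
2. 182.927ms @ 1/2 + 182.927ms (1/2)
3. 365.854ms @ 1 + 365.854ms (1)
4. 731.707ms @ 2 + 104.53ms (2/7)
5. 836.237ms @ 16/7 + 104.53ms (2/7)
6. 940.767ms @ 18/7 + 209.059ms (4/7)
7. 1149.826ms @ 22/7 + 104.53ms (2/7)
8. 1254.355ms @ 24/7 + 104.53ms (2/7)
9. 1358.885ms @ 26/7 + 470.383ms (9/7)
10. 1829.268ms @ 5 + 182.927ms (1/2)
11. 2012.195ms @ 11/2 + 182.927ms (1/2)
12. 2195.122ms @ 6 + 104.53ms (2/7)
13. 2299.652ms @ 44/7 + 104.53ms (2/7)
14. 2404.181ms @ 46/7 + 104.53ms (2/7)
15. 2508.711ms @ 48/7 + 104.53ms (2/7)
16. 2613.24ms @ 50/7 + 104.53ms (2/7)
17. 2717.77ms @ 52/7 + 104.53ms (2/7)
18. 2822.3ms @ 54/7 + 104.53ms (2/7)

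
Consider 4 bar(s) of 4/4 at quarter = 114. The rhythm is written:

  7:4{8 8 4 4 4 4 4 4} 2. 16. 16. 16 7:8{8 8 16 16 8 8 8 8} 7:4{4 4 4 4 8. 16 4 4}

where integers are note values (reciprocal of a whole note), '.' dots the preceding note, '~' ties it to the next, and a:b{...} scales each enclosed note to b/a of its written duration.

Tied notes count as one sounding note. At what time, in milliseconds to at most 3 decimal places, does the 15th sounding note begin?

note 15 onset = 64/7b = 4812.03ms

1. 0.0ms @ 0 + 150.376ms (2/7)
2. 150.376ms @ 2/7 + 150.376ms (2/7)
3. 300.752ms @ 4/7 + 300.752ms (4/7)
4. 601.504ms @ 8/7 + 300.752ms (4/7)
5. 902.256ms @ 12/7 + 300.752ms (4/7)
6. 1203.008ms @ 16/7 + 300.752ms (4/7)
7. 1503.759ms @ 20/7 + 300.752ms (4/7)
8. 1804.511ms @ 24/7 + 300.752ms (4/7)
9. 2105.263ms @ 4 + 1578.947ms (3)
10. 3684.211ms @ 7 + 197.368ms (3/8)
11. 3881.579ms @ 59/8 + 197.368ms (3/8)
12. 4078.947ms @ 31/4 + 131.579ms (1/4)
13. 4210.526ms @ 8 + 300.752ms (4/7)
14. 4511.278ms @ 60/7 + 300.752ms (4/7)
15. 4812.03ms @ 64/7 + 150.376ms (2/7)
16. 4962.406ms @ 66/7 + 150.376ms (2/7)
17. 5112.782ms @ 68/7 + 300.752ms (4/7)
18. 5413.534ms @ 72/7 + 300.752ms (4/7)
19. 5714.286ms @ 76/7 + 300.752ms (4/7)
20. 6015.038ms @ 80/7 + 300.752ms (4/7)
21. 6315.789ms @ 12 + 300.752ms (4/7)
22. 6616.541ms @ 88/7 + 300.752ms (4/7)
23. 6917.293ms @ 92/7 + 300.752ms (4/7)
24. 7218.045ms @ 96/7 + 300.752ms (4/7)
25. 7518.797ms @ 100/7 + 225.564ms (3/7)
26. 7744.361ms @ 103/7 + 75.188ms (1/7)
27. 7819.549ms @ 104/7 + 300.752ms (4/7)
28. 8120.301ms @ 108/7 + 300.752ms (4/7)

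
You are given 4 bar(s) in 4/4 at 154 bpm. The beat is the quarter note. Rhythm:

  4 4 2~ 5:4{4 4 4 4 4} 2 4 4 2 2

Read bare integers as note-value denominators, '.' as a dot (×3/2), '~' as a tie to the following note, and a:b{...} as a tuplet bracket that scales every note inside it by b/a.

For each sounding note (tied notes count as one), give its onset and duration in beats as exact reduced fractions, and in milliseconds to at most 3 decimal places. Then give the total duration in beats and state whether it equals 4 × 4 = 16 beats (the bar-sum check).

1) 0.0ms=0b +389.61ms=1b
2) 389.61ms=1b +389.61ms=1b
3) 779.221ms=2b +1090.909ms=14/5b
4) 1870.13ms=24/5b +311.688ms=4/5b
5) 2181.818ms=28/5b +311.688ms=4/5b
6) 2493.506ms=32/5b +311.688ms=4/5b
7) 2805.195ms=36/5b +311.688ms=4/5b
8) 3116.883ms=8b +779.221ms=2b
9) 3896.104ms=10b +389.61ms=1b
10) 4285.714ms=11b +389.61ms=1b
11) 4675.325ms=12b +779.221ms=2b
12) 5454.545ms=14b +779.221ms=2b
Σ=16b of 16 (154bpm 4/4) — PASS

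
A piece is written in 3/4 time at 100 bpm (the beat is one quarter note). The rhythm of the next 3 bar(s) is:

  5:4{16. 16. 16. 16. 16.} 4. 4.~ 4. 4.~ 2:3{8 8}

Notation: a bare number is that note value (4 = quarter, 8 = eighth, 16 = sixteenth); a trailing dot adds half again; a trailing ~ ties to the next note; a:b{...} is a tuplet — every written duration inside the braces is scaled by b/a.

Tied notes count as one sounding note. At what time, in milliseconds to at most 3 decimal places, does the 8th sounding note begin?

note 8 onset = 6b = 3600.0ms

1. 0.0ms @ 0 + 180.0ms (3/10)
2. 180.0ms @ 3/10 + 180.0ms (3/10)
3. 360.0ms @ 3/5 + 180.0ms (3/10)
4. 540.0ms @ 9/10 + 180.0ms (3/10)
5. 720.0ms @ 6/5 + 180.0ms (3/10)
6. 900.0ms @ 3/2 + 900.0ms (3/2)
7. 1800.0ms @ 3 + 1800.0ms (3)
8. 3600.0ms @ 6 + 1350.0ms (9/4)
9. 4950.0ms @ 33/4 + 450.0ms (3/4)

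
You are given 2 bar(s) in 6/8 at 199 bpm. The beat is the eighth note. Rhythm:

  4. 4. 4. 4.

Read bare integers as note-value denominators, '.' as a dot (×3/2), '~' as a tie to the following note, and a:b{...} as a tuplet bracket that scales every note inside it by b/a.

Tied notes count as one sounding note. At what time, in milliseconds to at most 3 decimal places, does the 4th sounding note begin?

note 4 onset = 9b = 2713.568ms

1. 0.0ms @ 0 + 904.523ms (3)
2. 904.523ms @ 3 + 904.523ms (3)
3. 1809.045ms @ 6 + 904.523ms (3)
4. 2713.568ms @ 9 + 904.523ms (3)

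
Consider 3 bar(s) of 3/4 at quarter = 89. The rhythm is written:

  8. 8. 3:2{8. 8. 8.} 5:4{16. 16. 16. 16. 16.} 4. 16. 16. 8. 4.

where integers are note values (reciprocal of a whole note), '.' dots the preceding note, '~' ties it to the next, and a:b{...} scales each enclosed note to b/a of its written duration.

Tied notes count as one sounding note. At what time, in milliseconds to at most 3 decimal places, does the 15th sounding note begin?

note 15 onset = 15/2b = 5056.18ms

1. 0.0ms @ 0 + 505.618ms (3/4)
2. 505.618ms @ 3/4 + 505.618ms (3/4)
3. 1011.236ms @ 3/2 + 337.079ms (1/2)
4. 1348.315ms @ 2 + 337.079ms (1/2)
5. 1685.393ms @ 5/2 + 337.079ms (1/2)
6. 2022.472ms @ 3 + 202.247ms (3/10)
7. 2224.719ms @ 33/10 + 202.247ms (3/10)
8. 2426.966ms @ 18/5 + 202.247ms (3/10)
9. 2629.213ms @ 39/10 + 202.247ms (3/10)
10. 2831.461ms @ 21/5 + 202.247ms (3/10)
11. 3033.708ms @ 9/2 + 1011.236ms (3/2)
12. 4044.944ms @ 6 + 252.809ms (3/8)
13. 4297.753ms @ 51/8 + 252.809ms (3/8)
14. 4550.562ms @ 27/4 + 505.618ms (3/4)
15. 5056.18ms @ 15/2 + 1011.236ms (3/2)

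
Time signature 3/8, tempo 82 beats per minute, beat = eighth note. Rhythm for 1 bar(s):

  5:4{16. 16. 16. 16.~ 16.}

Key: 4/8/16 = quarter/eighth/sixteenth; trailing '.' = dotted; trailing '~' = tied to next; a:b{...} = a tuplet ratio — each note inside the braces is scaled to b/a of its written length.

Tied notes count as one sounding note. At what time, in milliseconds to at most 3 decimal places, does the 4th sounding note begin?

1. 0.0ms @ 0 + 439.024ms (3/5)
2. 439.024ms @ 3/5 + 439.024ms (3/5)
3. 878.049ms @ 6/5 + 439.024ms (3/5)
4. 1317.073ms @ 9/5 + 878.049ms (6/5)

note 4 onset = 9/5b = 1317.073ms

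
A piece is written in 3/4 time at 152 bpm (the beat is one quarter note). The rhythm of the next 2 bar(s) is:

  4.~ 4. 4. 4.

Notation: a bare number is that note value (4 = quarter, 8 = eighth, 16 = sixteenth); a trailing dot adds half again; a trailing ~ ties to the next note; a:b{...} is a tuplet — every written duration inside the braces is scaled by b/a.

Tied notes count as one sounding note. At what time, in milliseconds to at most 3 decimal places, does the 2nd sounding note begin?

note 2 onset = 3b = 1184.211ms

1. 0.0ms @ 0 + 1184.211ms (3)
2. 1184.211ms @ 3 + 592.105ms (3/2)
3. 1776.316ms @ 9/2 + 592.105ms (3/2)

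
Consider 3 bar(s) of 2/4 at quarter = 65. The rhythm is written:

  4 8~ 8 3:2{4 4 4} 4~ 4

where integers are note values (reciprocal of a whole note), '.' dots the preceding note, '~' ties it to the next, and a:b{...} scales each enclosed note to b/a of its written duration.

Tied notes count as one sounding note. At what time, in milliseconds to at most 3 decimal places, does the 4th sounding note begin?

note 4 onset = 8/3b = 2461.538ms

1. 0.0ms @ 0 + 923.077ms (1)
2. 923.077ms @ 1 + 923.077ms (1)
3. 1846.154ms @ 2 + 615.385ms (2/3)
4. 2461.538ms @ 8/3 + 615.385ms (2/3)
5. 3076.923ms @ 10/3 + 615.385ms (2/3)
6. 3692.308ms @ 4 + 1846.154ms (2)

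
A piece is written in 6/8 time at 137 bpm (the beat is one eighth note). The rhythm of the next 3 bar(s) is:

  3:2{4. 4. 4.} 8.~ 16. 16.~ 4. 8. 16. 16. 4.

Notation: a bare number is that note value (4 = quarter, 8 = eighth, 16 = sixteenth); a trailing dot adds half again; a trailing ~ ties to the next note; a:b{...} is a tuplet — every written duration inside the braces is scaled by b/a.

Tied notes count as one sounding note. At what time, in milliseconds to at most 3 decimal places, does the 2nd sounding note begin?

note 2 onset = 2b = 875.912ms

1. 0.0ms @ 0 + 875.912ms (2)
2. 875.912ms @ 2 + 875.912ms (2)
3. 1751.825ms @ 4 + 875.912ms (2)
4. 2627.737ms @ 6 + 985.401ms (9/4)
5. 3613.139ms @ 33/4 + 1642.336ms (15/4)
6. 5255.474ms @ 12 + 656.934ms (3/2)
7. 5912.409ms @ 27/2 + 328.467ms (3/4)
8. 6240.876ms @ 57/4 + 328.467ms (3/4)
9. 6569.343ms @ 15 + 1313.869ms (3)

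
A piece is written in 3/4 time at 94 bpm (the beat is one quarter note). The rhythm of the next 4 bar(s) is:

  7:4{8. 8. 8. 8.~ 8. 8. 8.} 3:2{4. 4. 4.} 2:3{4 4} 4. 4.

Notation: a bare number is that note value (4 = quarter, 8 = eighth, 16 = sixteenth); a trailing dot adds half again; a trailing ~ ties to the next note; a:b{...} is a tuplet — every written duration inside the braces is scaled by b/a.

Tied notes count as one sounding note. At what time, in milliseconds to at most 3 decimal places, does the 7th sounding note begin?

1. 0.0ms @ 0 + 273.556ms (3/7)
2. 273.556ms @ 3/7 + 273.556ms (3/7)
3. 547.112ms @ 6/7 + 273.556ms (3/7)
4. 820.669ms @ 9/7 + 547.112ms (6/7)
5. 1367.781ms @ 15/7 + 273.556ms (3/7)
6. 1641.337ms @ 18/7 + 273.556ms (3/7)
7. 1914.894ms @ 3 + 638.298ms (1)
8. 2553.191ms @ 4 + 638.298ms (1)
9. 3191.489ms @ 5 + 638.298ms (1)
10. 3829.787ms @ 6 + 957.447ms (3/2)
11. 4787.234ms @ 15/2 + 957.447ms (3/2)
12. 5744.681ms @ 9 + 957.447ms (3/2)
13. 6702.128ms @ 21/2 + 957.447ms (3/2)

note 7 onset = 3b = 1914.894ms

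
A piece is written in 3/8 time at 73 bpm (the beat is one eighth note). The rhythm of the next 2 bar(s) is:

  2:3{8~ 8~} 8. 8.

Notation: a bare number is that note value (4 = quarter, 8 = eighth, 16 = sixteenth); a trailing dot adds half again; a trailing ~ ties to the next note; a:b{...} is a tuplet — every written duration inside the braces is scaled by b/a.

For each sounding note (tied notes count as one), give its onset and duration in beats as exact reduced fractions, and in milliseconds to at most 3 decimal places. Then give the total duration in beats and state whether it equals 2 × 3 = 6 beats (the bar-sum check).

1) 0.0ms=0b +3698.63ms=9/2b
2) 3698.63ms=9/2b +1232.877ms=3/2b
Σ=6b of 6 (73bpm 3/8) — PASS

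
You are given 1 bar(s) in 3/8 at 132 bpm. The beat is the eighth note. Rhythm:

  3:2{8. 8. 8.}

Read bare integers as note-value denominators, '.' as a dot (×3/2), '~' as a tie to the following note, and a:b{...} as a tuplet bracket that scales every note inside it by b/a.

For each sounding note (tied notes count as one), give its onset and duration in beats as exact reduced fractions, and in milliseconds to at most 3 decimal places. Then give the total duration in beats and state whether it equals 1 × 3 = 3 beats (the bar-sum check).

1) 0.0ms=0b +454.545ms=1b
2) 454.545ms=1b +454.545ms=1b
3) 909.091ms=2b +454.545ms=1b
Σ=3b of 3 (132bpm 3/8) — PASS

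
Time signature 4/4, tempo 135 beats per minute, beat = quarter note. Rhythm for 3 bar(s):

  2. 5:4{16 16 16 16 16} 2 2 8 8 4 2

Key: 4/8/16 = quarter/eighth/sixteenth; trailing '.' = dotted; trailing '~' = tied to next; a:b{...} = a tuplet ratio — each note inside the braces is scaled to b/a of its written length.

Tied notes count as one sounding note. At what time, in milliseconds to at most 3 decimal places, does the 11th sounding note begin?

note 11 onset = 9b = 4000.0ms

1. 0.0ms @ 0 + 1333.333ms (3)
2. 1333.333ms @ 3 + 88.889ms (1/5)
3. 1422.222ms @ 16/5 + 88.889ms (1/5)
4. 1511.111ms @ 17/5 + 88.889ms (1/5)
5. 1600.0ms @ 18/5 + 88.889ms (1/5)
6. 1688.889ms @ 19/5 + 88.889ms (1/5)
7. 1777.778ms @ 4 + 888.889ms (2)
8. 2666.667ms @ 6 + 888.889ms (2)
9. 3555.556ms @ 8 + 222.222ms (1/2)
10. 3777.778ms @ 17/2 + 222.222ms (1/2)
11. 4000.0ms @ 9 + 444.444ms (1)
12. 4444.444ms @ 10 + 888.889ms (2)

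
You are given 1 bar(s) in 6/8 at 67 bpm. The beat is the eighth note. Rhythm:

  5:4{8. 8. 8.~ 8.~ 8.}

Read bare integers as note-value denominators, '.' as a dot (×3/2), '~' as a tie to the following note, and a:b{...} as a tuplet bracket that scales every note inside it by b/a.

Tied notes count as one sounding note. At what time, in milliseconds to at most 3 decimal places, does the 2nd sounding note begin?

1. 0.0ms @ 0 + 1074.627ms (6/5)
2. 1074.627ms @ 6/5 + 1074.627ms (6/5)
3. 2149.254ms @ 12/5 + 3223.881ms (18/5)

note 2 onset = 6/5b = 1074.627ms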